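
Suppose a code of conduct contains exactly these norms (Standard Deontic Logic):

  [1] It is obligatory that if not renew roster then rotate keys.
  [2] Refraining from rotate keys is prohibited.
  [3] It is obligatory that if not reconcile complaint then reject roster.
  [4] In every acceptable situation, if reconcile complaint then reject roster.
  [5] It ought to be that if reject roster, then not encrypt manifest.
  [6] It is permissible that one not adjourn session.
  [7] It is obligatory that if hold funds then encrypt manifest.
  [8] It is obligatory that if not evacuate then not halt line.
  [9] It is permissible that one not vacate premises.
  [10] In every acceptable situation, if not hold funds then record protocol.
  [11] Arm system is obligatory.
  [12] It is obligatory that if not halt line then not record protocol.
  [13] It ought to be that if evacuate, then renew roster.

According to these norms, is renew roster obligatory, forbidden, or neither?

By case analysis on ¬reconcile_complaint: premise 3 gives O(¬reconcile_complaint → reject_roster) and premise 4 gives O(reconcile_complaint → reject_roster), so O(reject_roster) either way.
With premise 5, O(reject_roster → ¬encrypt_manifest), the K-axiom yields O(¬encrypt_manifest).
The contrapositive of premise 7 (O(hold_funds → encrypt_manifest)) is O(¬encrypt_manifest → ¬hold_funds), and O(¬encrypt_manifest) is already established, so O(¬hold_funds).
Applying K to premise 10 (O(¬hold_funds → record_protocol)) and O(¬hold_funds) yields O(record_protocol).
The contrapositive of premise 12 (O(¬halt_line → ¬record_protocol)) is O(record_protocol → halt_line), and O(record_protocol) is already established, so O(halt_line).
Premise 8, O(¬evacuate → ¬halt_line), contraposes to O(halt_line → evacuate); with O(halt_line) we get O(evacuate).
Premise 13 is O(evacuate → renew_roster); since O(evacuate), deontic closure gives O(renew_roster).
Premises 1, 2, 6, 9, 11 do not contribute to this derivation.
Hence renew_roster is obligatory.

Obligatory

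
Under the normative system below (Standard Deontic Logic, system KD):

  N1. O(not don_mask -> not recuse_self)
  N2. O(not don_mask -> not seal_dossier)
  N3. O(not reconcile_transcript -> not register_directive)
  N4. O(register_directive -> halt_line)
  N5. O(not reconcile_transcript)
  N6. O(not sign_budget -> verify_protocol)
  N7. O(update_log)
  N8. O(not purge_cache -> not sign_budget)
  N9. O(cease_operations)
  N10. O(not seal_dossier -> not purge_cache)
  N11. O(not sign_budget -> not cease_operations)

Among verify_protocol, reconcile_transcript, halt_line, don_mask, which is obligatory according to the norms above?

don_mask

Premise 9 states O(cease_operations) outright.
Premise 11, O(not sign_budget -> not cease_operations), contraposes to O(cease_operations -> sign_budget); with O(cease_operations) we get O(sign_budget).
Premise 8, O(not purge_cache -> not sign_budget), contraposes to O(sign_budget -> purge_cache); with O(sign_budget) we get O(purge_cache).
Premise 10 is O(not seal_dossier -> not purge_cache); contrapositively O(purge_cache -> seal_dossier). Since O(purge_cache) holds, K gives O(seal_dossier).
The contrapositive of premise 2 (O(not don_mask -> not seal_dossier)) is O(seal_dossier -> don_mask), and O(seal_dossier) is already established, so O(don_mask).
So O(don_mask) holds — don_mask is obligatory. None of the other listed options is made obligatory by any chain of premises.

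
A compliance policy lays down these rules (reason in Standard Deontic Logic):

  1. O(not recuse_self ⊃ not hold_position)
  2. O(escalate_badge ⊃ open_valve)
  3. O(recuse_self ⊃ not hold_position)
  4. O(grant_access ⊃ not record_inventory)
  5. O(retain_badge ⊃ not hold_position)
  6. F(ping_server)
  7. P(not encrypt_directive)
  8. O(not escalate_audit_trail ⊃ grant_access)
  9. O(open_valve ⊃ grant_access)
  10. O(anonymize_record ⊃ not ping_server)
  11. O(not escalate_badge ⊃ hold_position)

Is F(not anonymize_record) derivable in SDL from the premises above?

Premise 10 is O(anonymize_record ⊃ not ping_server); even if O(not ping_server) held, inferring O(anonymize_record) would be affirming the consequent — invalid.
No other premise forces O(anonymize_record). An ideal world satisfying every premise can still have not anonymize_record true, so F(not anonymize_record) is not derivable.

No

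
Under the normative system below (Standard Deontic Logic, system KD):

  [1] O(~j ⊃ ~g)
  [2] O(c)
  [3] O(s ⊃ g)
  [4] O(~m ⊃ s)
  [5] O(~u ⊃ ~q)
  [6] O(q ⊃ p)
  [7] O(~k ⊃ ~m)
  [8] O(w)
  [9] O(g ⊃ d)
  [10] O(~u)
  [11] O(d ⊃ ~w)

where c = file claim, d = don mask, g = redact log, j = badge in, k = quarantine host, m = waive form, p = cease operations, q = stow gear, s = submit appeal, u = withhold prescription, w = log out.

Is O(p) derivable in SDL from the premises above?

Premise 6 is O(q ⊃ p), but O(q) is not derivable from the premises, so it does not yield O(p).
No other premise forces O(p). An ideal world satisfying every premise can still have p false, so O(p) is not derivable.

No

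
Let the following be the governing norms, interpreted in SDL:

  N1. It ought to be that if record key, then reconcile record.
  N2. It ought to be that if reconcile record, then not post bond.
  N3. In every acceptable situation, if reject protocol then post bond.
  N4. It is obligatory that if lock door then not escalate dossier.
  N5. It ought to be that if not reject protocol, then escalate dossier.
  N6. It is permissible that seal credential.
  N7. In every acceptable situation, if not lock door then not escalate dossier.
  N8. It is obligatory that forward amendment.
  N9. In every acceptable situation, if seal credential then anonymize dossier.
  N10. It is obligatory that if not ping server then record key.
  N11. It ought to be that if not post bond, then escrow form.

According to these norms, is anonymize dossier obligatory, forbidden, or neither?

Premise 9 is O(seal_credential → anonymize_dossier), but O(seal_credential) is not derivable from the premises (the permission P(seal_credential) asserts only ¬O(¬seal_credential), not O(seal_credential)), so it does not yield O(anonymize_dossier).
No premise or chain of K-axiom applications forces O(anonymize_dossier), and none forces O(¬anonymize_dossier). So anonymize_dossier is neither obligatory nor forbidden under these norms.

Neither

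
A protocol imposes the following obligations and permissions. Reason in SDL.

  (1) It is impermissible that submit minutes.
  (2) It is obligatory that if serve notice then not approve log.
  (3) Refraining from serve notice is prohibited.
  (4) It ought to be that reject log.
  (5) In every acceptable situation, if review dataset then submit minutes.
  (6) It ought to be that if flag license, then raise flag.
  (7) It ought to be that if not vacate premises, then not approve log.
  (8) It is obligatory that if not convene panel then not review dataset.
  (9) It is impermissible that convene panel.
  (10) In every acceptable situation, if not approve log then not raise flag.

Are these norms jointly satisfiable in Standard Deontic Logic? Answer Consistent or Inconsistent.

Consistent

Premise 5 is O(review_dataset → submit_minutes), but O(review_dataset) is not derivable from the premises, so it does not yield O(submit_minutes).
So O(submit_minutes) is not derivable, and the apparent clash with O(¬submit_minutes) does not arise.
A world satisfying every obligation exists (e.g. approve_log=false, convene_panel=false, flag_license=false, raise_flag=false, reject_log=true, review_dataset=false, serve_notice=true, submit_minutes=false, vacate_premises=false); no atom is both obligatory and forbidden, so the set is consistent.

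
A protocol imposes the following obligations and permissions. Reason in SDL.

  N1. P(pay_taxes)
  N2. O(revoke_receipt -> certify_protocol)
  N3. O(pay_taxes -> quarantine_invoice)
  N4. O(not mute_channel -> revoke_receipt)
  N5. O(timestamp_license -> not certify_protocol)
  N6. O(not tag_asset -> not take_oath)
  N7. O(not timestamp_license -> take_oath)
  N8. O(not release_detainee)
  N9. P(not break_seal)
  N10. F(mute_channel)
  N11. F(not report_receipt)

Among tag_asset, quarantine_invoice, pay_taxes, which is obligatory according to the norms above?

Premise 10 is F(mute_channel), i.e. O(not mute_channel).
With premise 4, O(not mute_channel -> revoke_receipt), the K-axiom yields O(revoke_receipt).
From O(revoke_receipt) and premise 2, O(revoke_receipt -> certify_protocol), we obtain O(certify_protocol).
The contrapositive of premise 5 (O(timestamp_license -> not certify_protocol)) is O(certify_protocol -> not timestamp_license), and O(certify_protocol) is already established, so O(not timestamp_license).
With premise 7, O(not timestamp_license -> take_oath), the K-axiom yields O(take_oath).
The contrapositive of premise 6 (O(not tag_asset -> not take_oath)) is O(take_oath -> tag_asset), and O(take_oath) is already established, so O(tag_asset).
So O(tag_asset) holds — tag_asset is obligatory. None of the other listed options is made obligatory by any chain of premises.

tag_asset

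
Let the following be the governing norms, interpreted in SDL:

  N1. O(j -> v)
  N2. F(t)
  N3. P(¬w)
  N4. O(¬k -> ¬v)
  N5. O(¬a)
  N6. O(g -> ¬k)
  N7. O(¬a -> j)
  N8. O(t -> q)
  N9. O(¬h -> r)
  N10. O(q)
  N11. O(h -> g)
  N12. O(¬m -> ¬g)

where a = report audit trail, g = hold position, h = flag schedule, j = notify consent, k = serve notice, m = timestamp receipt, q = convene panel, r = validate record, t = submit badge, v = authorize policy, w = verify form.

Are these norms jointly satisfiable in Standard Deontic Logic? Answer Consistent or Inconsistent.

Premise 8 is O(t -> q); even if O(q) held, inferring O(t) would be affirming the consequent — invalid.
So O(t) is not derivable, and the apparent clash with O(¬t) does not arise.
A world satisfying every obligation exists (e.g. a=false, g=false, h=false, j=true, k=true, m=false, q=true, r=true, t=false, v=true, w=false); no atom is both obligatory and forbidden, so the set is consistent.

Consistent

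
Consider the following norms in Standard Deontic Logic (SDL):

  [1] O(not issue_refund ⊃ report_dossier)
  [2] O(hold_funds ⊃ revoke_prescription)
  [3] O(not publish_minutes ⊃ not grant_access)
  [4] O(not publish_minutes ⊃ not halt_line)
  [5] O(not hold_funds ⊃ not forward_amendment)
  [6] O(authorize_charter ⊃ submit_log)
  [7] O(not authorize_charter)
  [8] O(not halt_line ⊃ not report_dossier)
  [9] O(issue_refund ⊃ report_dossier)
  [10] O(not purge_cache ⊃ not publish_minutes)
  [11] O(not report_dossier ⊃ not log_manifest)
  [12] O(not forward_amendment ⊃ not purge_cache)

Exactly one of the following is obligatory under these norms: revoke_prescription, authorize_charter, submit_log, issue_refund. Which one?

Premises 9 and 1 are O(issue_refund ⊃ report_dossier) and O(not issue_refund ⊃ report_dossier); every ideal world satisfies issue_refund or not issue_refund, so in either case report_dossier holds — hence O(report_dossier).
Premise 8, O(not halt_line ⊃ not report_dossier), contraposes to O(report_dossier ⊃ halt_line); with O(report_dossier) we get O(halt_line).
The contrapositive of premise 4 (O(not publish_minutes ⊃ not halt_line)) is O(halt_line ⊃ publish_minutes), and O(halt_line) is already established, so O(publish_minutes).
Premise 10, O(not purge_cache ⊃ not publish_minutes), contraposes to O(publish_minutes ⊃ purge_cache); with O(publish_minutes) we get O(purge_cache).
The contrapositive of premise 12 (O(not forward_amendment ⊃ not purge_cache)) is O(purge_cache ⊃ forward_amendment), and O(purge_cache) is already established, so O(forward_amendment).
The contrapositive of premise 5 (O(not hold_funds ⊃ not forward_amendment)) is O(forward_amendment ⊃ hold_funds), and O(forward_amendment) is already established, so O(hold_funds).
Premise 2 is O(hold_funds ⊃ revoke_prescription); since O(hold_funds), deontic closure gives O(revoke_prescription).
So O(revoke_prescription) holds — revoke_prescription is obligatory. None of the other listed options is made obligatory by any chain of premises.

revoke_prescription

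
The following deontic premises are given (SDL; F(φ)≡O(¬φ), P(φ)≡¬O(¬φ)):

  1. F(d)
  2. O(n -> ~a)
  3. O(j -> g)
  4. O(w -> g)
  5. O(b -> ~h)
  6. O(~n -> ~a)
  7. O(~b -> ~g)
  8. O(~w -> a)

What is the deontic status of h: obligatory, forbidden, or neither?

Premises 2 and 6 are O(n -> ~a) and O(~n -> ~a); every ideal world satisfies n or ~n, so in either case ~a holds — hence O(~a).
Premise 8 is O(~w -> a); contrapositively O(~a -> w). Since O(~a) holds, K gives O(w).
Premise 4 is O(w -> g); since O(w), deontic closure gives O(g).
Premise 7 is O(~b -> ~g); contrapositively O(g -> b). Since O(g) holds, K gives O(b).
With premise 5, O(b -> ~h), the K-axiom yields O(~h).
Premises 1, 3 do not contribute to this derivation.
Thus O(~h), which is F(h): h is forbidden.

Forbidden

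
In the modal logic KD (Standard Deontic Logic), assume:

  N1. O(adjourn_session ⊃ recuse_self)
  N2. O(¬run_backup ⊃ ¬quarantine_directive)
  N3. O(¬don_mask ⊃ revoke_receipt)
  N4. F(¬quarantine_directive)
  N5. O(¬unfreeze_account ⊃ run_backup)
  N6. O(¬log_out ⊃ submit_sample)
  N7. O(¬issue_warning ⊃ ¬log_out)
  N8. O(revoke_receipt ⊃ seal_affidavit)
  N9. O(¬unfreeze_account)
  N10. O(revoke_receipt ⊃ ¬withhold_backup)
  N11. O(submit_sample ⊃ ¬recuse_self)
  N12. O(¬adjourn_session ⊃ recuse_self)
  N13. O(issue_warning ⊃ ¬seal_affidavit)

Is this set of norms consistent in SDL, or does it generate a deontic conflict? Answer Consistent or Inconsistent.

Premise 2 is O(¬run_backup ⊃ ¬quarantine_directive), but O(¬run_backup) is not derivable from the premises, so it does not yield O(¬quarantine_directive).
So O(¬quarantine_directive) is not derivable, and the apparent clash with O(quarantine_directive) does not arise.
A world satisfying every obligation exists (e.g. adjourn_session=false, don_mask=true, issue_warning=true, log_out=true, quarantine_directive=true, recuse_self=true, revoke_receipt=false, run_backup=true, seal_affidavit=false, submit_sample=false, unfreeze_account=false, withhold_backup=false); no atom is both obligatory and forbidden, so the set is consistent.

Consistent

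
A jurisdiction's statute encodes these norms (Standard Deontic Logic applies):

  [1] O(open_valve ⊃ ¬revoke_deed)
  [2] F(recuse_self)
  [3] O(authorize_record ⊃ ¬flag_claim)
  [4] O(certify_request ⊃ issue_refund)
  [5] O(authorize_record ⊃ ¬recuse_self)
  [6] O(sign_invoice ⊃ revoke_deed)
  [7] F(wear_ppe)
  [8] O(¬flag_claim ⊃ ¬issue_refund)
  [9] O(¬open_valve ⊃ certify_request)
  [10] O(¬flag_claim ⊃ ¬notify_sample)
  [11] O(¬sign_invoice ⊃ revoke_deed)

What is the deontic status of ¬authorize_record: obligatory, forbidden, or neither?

Obligatory

Premises 11 and 6 are O(¬sign_invoice ⊃ revoke_deed) and O(sign_invoice ⊃ revoke_deed); every ideal world satisfies ¬sign_invoice or sign_invoice, so in either case revoke_deed holds — hence O(revoke_deed).
Premise 1 is O(open_valve ⊃ ¬revoke_deed); contrapositively O(revoke_deed ⊃ ¬open_valve). Since O(revoke_deed) holds, K gives O(¬open_valve).
From O(¬open_valve) and premise 9, O(¬open_valve ⊃ certify_request), we obtain O(certify_request).
Applying K to premise 4 (O(certify_request ⊃ issue_refund)) and O(certify_request) yields O(issue_refund).
Premise 8, O(¬flag_claim ⊃ ¬issue_refund), contraposes to O(issue_refund ⊃ flag_claim); with O(issue_refund) we get O(flag_claim).
The contrapositive of premise 3 (O(authorize_record ⊃ ¬flag_claim)) is O(flag_claim ⊃ ¬authorize_record), and O(flag_claim) is already established, so O(¬authorize_record).
Premises 2, 5, 7, 10 do not contribute to this derivation.
Hence ¬authorize_record is obligatory.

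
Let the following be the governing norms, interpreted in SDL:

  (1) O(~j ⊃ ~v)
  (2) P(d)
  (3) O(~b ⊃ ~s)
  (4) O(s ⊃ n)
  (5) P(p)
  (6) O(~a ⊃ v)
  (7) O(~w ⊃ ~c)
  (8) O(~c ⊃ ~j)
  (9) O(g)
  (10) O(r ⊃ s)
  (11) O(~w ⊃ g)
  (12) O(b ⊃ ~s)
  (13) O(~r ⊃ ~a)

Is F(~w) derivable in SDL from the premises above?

Yes

Premises 12 and 3 are O(b ⊃ ~s) and O(~b ⊃ ~s); every ideal world satisfies b or ~b, so in either case ~s holds — hence O(~s).
Premise 10 is O(r ⊃ s); contrapositively O(~s ⊃ ~r). Since O(~s) holds, K gives O(~r).
From O(~r) and premise 13, O(~r ⊃ ~a), we obtain O(~a).
Premise 6 is O(~a ⊃ v); since O(~a), deontic closure gives O(v).
Premise 1, O(~j ⊃ ~v), contraposes to O(v ⊃ j); with O(v) we get O(j).
Premise 8, O(~c ⊃ ~j), contraposes to O(j ⊃ c); with O(j) we get O(c).
Premise 7 is O(~w ⊃ ~c); contrapositively O(c ⊃ w). Since O(c) holds, K gives O(w).
Premises 2, 4, 5, 9, 11 do not contribute to this derivation.
So O(w) holds, i.e. F(~w). The claim follows.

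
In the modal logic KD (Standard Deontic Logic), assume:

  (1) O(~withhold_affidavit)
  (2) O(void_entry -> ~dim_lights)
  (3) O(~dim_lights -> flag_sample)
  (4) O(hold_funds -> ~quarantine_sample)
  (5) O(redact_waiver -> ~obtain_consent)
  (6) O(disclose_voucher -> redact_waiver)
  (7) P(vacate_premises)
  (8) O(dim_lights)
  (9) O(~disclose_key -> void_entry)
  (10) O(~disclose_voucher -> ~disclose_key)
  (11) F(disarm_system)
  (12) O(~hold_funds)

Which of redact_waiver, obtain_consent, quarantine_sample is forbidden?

obtain_consent

From premise 8 we have O(dim_lights).
The contrapositive of premise 2 (O(void_entry -> ~dim_lights)) is O(dim_lights -> ~void_entry), and O(dim_lights) is already established, so O(~void_entry).
Premise 9, O(~disclose_key -> void_entry), contraposes to O(~void_entry -> disclose_key); with O(~void_entry) we get O(disclose_key).
The contrapositive of premise 10 (O(~disclose_voucher -> ~disclose_key)) is O(disclose_key -> disclose_voucher), and O(disclose_key) is already established, so O(disclose_voucher).
Applying K to premise 6 (O(disclose_voucher -> redact_waiver)) and O(disclose_voucher) yields O(redact_waiver).
From O(redact_waiver) and premise 5, O(redact_waiver -> ~obtain_consent), we obtain O(~obtain_consent).
So O(~obtain_consent) holds, i.e. obtain_consent is forbidden. None of the other listed options is forbidden under the premises.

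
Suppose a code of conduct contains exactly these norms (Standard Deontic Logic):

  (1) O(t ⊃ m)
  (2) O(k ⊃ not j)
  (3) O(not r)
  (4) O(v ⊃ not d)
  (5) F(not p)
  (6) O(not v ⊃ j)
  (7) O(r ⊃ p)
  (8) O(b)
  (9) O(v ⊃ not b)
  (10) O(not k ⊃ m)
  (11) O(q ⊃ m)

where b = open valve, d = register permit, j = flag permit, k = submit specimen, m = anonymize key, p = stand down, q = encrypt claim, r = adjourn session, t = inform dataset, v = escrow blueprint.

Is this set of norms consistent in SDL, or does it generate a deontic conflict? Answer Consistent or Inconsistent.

Consistent

Premise 7 is O(r ⊃ p); even if O(p) held, inferring O(r) would be affirming the consequent — invalid.
So O(r) is not derivable, and the apparent clash with O(not r) does not arise.
A world satisfying every obligation exists (e.g. b=true, d=false, j=true, k=false, m=true, p=true, q=false, r=false, t=false, v=false); no atom is both obligatory and forbidden, so the set is consistent.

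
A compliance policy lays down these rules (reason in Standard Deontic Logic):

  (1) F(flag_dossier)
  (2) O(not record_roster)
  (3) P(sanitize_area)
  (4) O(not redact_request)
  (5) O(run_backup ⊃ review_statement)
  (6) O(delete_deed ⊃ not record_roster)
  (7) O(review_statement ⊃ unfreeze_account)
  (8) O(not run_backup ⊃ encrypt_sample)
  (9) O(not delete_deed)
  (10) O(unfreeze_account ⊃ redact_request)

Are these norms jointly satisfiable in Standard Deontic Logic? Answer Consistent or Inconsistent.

Consistent

Premise 6 is O(delete_deed ⊃ not record_roster); even if O(not record_roster) held, inferring O(delete_deed) would be affirming the consequent — invalid.
So O(delete_deed) is not derivable, and the apparent clash with O(not delete_deed) does not arise.
A world satisfying every obligation exists (e.g. delete_deed=false, encrypt_sample=true, flag_dossier=false, record_roster=false, redact_request=false, review_statement=false, run_backup=false, sanitize_area=false, unfreeze_account=false); no atom is both obligatory and forbidden, so the set is consistent.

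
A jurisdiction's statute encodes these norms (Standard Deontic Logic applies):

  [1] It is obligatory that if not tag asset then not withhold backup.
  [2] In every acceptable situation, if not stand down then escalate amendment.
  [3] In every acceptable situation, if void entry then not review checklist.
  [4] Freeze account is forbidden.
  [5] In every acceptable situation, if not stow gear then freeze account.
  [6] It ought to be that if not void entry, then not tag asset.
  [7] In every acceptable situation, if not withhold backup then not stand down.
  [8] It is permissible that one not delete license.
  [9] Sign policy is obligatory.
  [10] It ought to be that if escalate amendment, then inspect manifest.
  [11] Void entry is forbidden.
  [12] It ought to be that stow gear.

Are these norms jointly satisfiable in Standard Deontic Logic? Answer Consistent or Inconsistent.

Consistent

Premise 5 is O(¬stow_gear → freeze_account), but O(¬stow_gear) is not derivable from the premises, so it does not yield O(freeze_account).
So O(freeze_account) is not derivable, and the apparent clash with O(¬freeze_account) does not arise.
A world satisfying every obligation exists (e.g. delete_license=false, escalate_amendment=true, freeze_account=false, inspect_manifest=true, review_checklist=false, sign_policy=true, stand_down=false, stow_gear=true, tag_asset=false, void_entry=false, withhold_backup=false); no atom is both obligatory and forbidden, so the set is consistent.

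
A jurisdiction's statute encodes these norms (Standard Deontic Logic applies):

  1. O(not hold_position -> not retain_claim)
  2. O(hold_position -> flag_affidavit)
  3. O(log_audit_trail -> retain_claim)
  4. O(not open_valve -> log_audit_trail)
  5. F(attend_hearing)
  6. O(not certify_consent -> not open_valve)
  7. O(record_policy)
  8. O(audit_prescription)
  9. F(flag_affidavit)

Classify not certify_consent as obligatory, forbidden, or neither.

Forbidden

Premise 9 is F(flag_affidavit), i.e. O(not flag_affidavit).
Premise 2 is O(hold_position -> flag_affidavit); contrapositively O(not flag_affidavit -> not hold_position). Since O(not flag_affidavit) holds, K gives O(not hold_position).
From O(not hold_position) and premise 1, O(not hold_position -> not retain_claim), we obtain O(not retain_claim).
The contrapositive of premise 3 (O(log_audit_trail -> retain_claim)) is O(not retain_claim -> not log_audit_trail), and O(not retain_claim) is already established, so O(not log_audit_trail).
Premise 4 is O(not open_valve -> log_audit_trail); contrapositively O(not log_audit_trail -> open_valve). Since O(not log_audit_trail) holds, K gives O(open_valve).
The contrapositive of premise 6 (O(not certify_consent -> not open_valve)) is O(open_valve -> certify_consent), and O(open_valve) is already established, so O(certify_consent).
Premises 5, 7, 8 do not contribute to this derivation.
Thus O(certify_consent), which is F(not certify_consent): not certify_consent is forbidden.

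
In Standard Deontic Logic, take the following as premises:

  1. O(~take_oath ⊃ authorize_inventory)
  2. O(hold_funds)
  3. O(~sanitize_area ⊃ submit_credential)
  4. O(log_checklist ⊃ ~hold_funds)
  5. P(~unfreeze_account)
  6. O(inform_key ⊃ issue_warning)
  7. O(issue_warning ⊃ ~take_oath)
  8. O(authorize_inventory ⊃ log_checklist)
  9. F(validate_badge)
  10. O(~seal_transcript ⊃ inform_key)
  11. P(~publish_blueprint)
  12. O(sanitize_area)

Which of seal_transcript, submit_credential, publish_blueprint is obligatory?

Premise 2 states O(hold_funds) outright.
Premise 4, O(log_checklist ⊃ ~hold_funds), contraposes to O(hold_funds ⊃ ~log_checklist); with O(hold_funds) we get O(~log_checklist).
Premise 8 is O(authorize_inventory ⊃ log_checklist); contrapositively O(~log_checklist ⊃ ~authorize_inventory). Since O(~log_checklist) holds, K gives O(~authorize_inventory).
Premise 1, O(~take_oath ⊃ authorize_inventory), contraposes to O(~authorize_inventory ⊃ take_oath); with O(~authorize_inventory) we get O(take_oath).
Premise 7, O(issue_warning ⊃ ~take_oath), contraposes to O(take_oath ⊃ ~issue_warning); with O(take_oath) we get O(~issue_warning).
Premise 6 is O(inform_key ⊃ issue_warning); contrapositively O(~issue_warning ⊃ ~inform_key). Since O(~issue_warning) holds, K gives O(~inform_key).
The contrapositive of premise 10 (O(~seal_transcript ⊃ inform_key)) is O(~inform_key ⊃ seal_transcript), and O(~inform_key) is already established, so O(seal_transcript).
So O(seal_transcript) holds — seal_transcript is obligatory. None of the other listed options is made obligatory by any chain of premises.

seal_transcript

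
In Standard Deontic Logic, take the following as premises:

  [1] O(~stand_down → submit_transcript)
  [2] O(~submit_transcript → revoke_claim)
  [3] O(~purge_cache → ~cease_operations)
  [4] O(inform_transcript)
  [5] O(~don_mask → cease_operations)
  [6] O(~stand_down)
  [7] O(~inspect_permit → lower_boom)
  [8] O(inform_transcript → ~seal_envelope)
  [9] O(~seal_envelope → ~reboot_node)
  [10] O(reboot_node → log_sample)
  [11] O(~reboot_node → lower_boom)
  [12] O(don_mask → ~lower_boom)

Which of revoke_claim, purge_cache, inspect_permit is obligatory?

purge_cache

Premise 4 gives O(inform_transcript).
Premise 8 is O(inform_transcript → ~seal_envelope); since O(inform_transcript), deontic closure gives O(~seal_envelope).
Applying K to premise 9 (O(~seal_envelope → ~reboot_node)) and O(~seal_envelope) yields O(~reboot_node).
Premise 11 is O(~reboot_node → lower_boom); since O(~reboot_node), deontic closure gives O(lower_boom).
Premise 12, O(don_mask → ~lower_boom), contraposes to O(lower_boom → ~don_mask); with O(lower_boom) we get O(~don_mask).
With premise 5, O(~don_mask → cease_operations), the K-axiom yields O(cease_operations).
Premise 3, O(~purge_cache → ~cease_operations), contraposes to O(cease_operations → purge_cache); with O(cease_operations) we get O(purge_cache).
So O(purge_cache) holds — purge_cache is obligatory. None of the other listed options is made obligatory by any chain of premises.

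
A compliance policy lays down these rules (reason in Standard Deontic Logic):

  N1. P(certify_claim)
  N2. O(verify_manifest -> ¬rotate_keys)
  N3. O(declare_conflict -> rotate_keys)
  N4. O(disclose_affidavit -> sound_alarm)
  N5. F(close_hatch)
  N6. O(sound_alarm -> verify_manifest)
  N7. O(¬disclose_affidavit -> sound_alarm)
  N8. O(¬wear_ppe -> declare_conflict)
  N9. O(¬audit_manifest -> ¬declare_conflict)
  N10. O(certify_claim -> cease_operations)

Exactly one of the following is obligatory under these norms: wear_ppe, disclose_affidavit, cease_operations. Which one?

wear_ppe

Premises 4 and 7 cover both cases: O(disclose_affidavit -> sound_alarm) and O(¬disclose_affidavit -> sound_alarm). Since disclose_affidavit ∨ ¬disclose_affidavit is a tautology, O(sound_alarm) follows.
Applying K to premise 6 (O(sound_alarm -> verify_manifest)) and O(sound_alarm) yields O(verify_manifest).
From O(verify_manifest) and premise 2, O(verify_manifest -> ¬rotate_keys), we obtain O(¬rotate_keys).
The contrapositive of premise 3 (O(declare_conflict -> rotate_keys)) is O(¬rotate_keys -> ¬declare_conflict), and O(¬rotate_keys) is already established, so O(¬declare_conflict).
Premise 8, O(¬wear_ppe -> declare_conflict), contraposes to O(¬declare_conflict -> wear_ppe); with O(¬declare_conflict) we get O(wear_ppe).
So O(wear_ppe) holds — wear_ppe is obligatory. None of the other listed options is made obligatory by any chain of premises.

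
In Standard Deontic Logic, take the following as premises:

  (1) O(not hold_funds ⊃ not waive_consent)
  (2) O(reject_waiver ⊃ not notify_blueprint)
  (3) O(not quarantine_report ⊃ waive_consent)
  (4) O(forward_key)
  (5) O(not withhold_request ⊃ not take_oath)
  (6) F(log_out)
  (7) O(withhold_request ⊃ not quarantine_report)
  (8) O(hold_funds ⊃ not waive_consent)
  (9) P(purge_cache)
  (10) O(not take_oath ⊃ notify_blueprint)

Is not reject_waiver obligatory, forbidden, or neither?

By case analysis on hold_funds: premise 8 gives O(hold_funds ⊃ not waive_consent) and premise 1 gives O(not hold_funds ⊃ not waive_consent), so O(not waive_consent) either way.
The contrapositive of premise 3 (O(not quarantine_report ⊃ waive_consent)) is O(not waive_consent ⊃ quarantine_report), and O(not waive_consent) is already established, so O(quarantine_report).
The contrapositive of premise 7 (O(withhold_request ⊃ not quarantine_report)) is O(quarantine_report ⊃ not withhold_request), and O(quarantine_report) is already established, so O(not withhold_request).
With premise 5, O(not withhold_request ⊃ not take_oath), the K-axiom yields O(not take_oath).
Applying K to premise 10 (O(not take_oath ⊃ notify_blueprint)) and O(not take_oath) yields O(notify_blueprint).
Premise 2, O(reject_waiver ⊃ not notify_blueprint), contraposes to O(notify_blueprint ⊃ not reject_waiver); with O(notify_blueprint) we get O(not reject_waiver).
Premises 4, 6, 9 do not contribute to this derivation.
Hence not reject_waiver is obligatory.

Obligatory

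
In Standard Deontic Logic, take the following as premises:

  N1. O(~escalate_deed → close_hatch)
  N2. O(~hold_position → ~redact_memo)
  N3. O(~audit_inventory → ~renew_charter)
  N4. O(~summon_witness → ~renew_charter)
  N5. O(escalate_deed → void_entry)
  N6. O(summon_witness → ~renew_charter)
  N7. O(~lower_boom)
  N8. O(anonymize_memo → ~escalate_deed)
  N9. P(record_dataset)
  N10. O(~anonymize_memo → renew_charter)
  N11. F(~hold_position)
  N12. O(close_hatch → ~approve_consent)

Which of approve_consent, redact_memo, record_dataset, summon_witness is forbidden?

By case analysis on summon_witness: premise 6 gives O(summon_witness → ~renew_charter) and premise 4 gives O(~summon_witness → ~renew_charter), so O(~renew_charter) either way.
Premise 10, O(~anonymize_memo → renew_charter), contraposes to O(~renew_charter → anonymize_memo); with O(~renew_charter) we get O(anonymize_memo).
Premise 8 is O(anonymize_memo → ~escalate_deed); since O(anonymize_memo), deontic closure gives O(~escalate_deed).
Premise 1 is O(~escalate_deed → close_hatch); since O(~escalate_deed), deontic closure gives O(close_hatch).
From O(close_hatch) and premise 12, O(close_hatch → ~approve_consent), we obtain O(~approve_consent).
So O(~approve_consent) holds, i.e. approve_consent is forbidden. None of the other listed options is forbidden under the premises.

approve_consent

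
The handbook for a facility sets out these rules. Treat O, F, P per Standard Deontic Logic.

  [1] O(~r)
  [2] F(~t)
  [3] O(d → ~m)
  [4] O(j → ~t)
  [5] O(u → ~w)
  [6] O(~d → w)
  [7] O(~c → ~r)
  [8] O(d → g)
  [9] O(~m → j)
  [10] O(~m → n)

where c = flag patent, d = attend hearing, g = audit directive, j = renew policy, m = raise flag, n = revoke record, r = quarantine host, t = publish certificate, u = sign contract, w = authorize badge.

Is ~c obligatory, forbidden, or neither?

Premise 7 is O(~c → ~r); even if O(~r) held, inferring O(~c) would be affirming the consequent — invalid.
No premise or chain of K-axiom applications forces O(~c), and none forces O(c). So ~c is neither obligatory nor forbidden under these norms.

Neither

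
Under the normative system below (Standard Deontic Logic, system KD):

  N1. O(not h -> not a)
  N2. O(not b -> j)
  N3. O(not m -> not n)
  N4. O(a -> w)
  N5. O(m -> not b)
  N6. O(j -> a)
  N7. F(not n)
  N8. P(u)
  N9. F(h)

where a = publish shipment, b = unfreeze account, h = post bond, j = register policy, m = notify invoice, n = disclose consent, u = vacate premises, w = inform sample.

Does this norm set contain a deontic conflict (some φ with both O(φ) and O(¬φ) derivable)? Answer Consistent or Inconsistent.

Premise 9 is F(h), i.e. O(not h).
Premise 1 is O(not h -> not a); since O(not h), deontic closure gives O(not a).
Premise 6 is O(j -> a); contrapositively O(not a -> not j). Since O(not a) holds, K gives O(not j).
The contrapositive of premise 2 (O(not b -> j)) is O(not j -> b), and O(not j) is already established, so O(b).
The contrapositive of premise 5 (O(m -> not b)) is O(b -> not m), and O(b) is already established, so O(not m).
Applying K to premise 3 (O(not m -> not n)) and O(not m) yields O(not n).
However, F(not n) at premise 7 amounts to O(n).
We now have both O(not n) and O(n) — n is simultaneously obligatory and forbidden, violating the D-axiom.

Inconsistent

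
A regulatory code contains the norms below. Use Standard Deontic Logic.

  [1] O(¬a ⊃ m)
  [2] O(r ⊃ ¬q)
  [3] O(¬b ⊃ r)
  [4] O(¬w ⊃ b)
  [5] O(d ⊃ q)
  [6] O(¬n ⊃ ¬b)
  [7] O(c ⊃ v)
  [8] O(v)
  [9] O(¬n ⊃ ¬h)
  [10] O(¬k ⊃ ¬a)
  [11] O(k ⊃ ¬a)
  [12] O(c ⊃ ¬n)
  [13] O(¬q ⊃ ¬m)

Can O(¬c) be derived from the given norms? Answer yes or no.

By case analysis on k: premise 11 gives O(k ⊃ ¬a) and premise 10 gives O(¬k ⊃ ¬a), so O(¬a) either way.
Applying K to premise 1 (O(¬a ⊃ m)) and O(¬a) yields O(m).
Premise 13, O(¬q ⊃ ¬m), contraposes to O(m ⊃ q); with O(m) we get O(q).
The contrapositive of premise 2 (O(r ⊃ ¬q)) is O(q ⊃ ¬r), and O(q) is already established, so O(¬r).
Premise 3, O(¬b ⊃ r), contraposes to O(¬r ⊃ b); with O(¬r) we get O(b).
The contrapositive of premise 6 (O(¬n ⊃ ¬b)) is O(b ⊃ n), and O(b) is already established, so O(n).
Premise 12, O(c ⊃ ¬n), contraposes to O(n ⊃ ¬c); with O(n) we get O(¬c).
Premises 4, 5, 7, 8, 9 do not contribute to this derivation.
So O(¬c) follows.

Yes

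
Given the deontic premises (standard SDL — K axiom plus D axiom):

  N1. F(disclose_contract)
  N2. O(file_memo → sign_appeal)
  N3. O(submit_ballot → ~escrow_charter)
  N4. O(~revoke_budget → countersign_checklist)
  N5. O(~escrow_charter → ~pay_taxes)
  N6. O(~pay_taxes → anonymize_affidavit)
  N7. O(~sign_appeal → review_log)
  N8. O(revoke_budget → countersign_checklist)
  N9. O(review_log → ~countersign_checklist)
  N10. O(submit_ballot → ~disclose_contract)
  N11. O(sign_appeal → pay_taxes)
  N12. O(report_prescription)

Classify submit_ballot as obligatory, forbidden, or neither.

Premises 4 and 8 cover both cases: O(~revoke_budget → countersign_checklist) and O(revoke_budget → countersign_checklist). Since ~revoke_budget ∨ revoke_budget is a tautology, O(countersign_checklist) follows.
Premise 9 is O(review_log → ~countersign_checklist); contrapositively O(countersign_checklist → ~review_log). Since O(countersign_checklist) holds, K gives O(~review_log).
Premise 7 is O(~sign_appeal → review_log); contrapositively O(~review_log → sign_appeal). Since O(~review_log) holds, K gives O(sign_appeal).
With premise 11, O(sign_appeal → pay_taxes), the K-axiom yields O(pay_taxes).
Premise 5, O(~escrow_charter → ~pay_taxes), contraposes to O(pay_taxes → escrow_charter); with O(pay_taxes) we get O(escrow_charter).
The contrapositive of premise 3 (O(submit_ballot → ~escrow_charter)) is O(escrow_charter → ~submit_ballot), and O(escrow_charter) is already established, so O(~submit_ballot).
Premises 1, 2, 6, 10, 12 do not contribute to this derivation.
Thus O(~submit_ballot), which is F(submit_ballot): submit_ballot is forbidden.

Forbidden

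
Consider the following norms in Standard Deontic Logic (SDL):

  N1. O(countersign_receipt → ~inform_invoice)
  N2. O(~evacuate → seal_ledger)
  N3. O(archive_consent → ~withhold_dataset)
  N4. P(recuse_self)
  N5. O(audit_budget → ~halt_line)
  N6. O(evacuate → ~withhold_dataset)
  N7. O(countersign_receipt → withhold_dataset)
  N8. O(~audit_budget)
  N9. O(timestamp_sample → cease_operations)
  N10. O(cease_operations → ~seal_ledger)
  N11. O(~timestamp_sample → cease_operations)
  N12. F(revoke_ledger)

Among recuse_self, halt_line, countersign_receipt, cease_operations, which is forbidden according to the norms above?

By case analysis on ~timestamp_sample: premise 11 gives O(~timestamp_sample → cease_operations) and premise 9 gives O(timestamp_sample → cease_operations), so O(cease_operations) either way.
From O(cease_operations) and premise 10, O(cease_operations → ~seal_ledger), we obtain O(~seal_ledger).
The contrapositive of premise 2 (O(~evacuate → seal_ledger)) is O(~seal_ledger → evacuate), and O(~seal_ledger) is already established, so O(evacuate).
With premise 6, O(evacuate → ~withhold_dataset), the K-axiom yields O(~withhold_dataset).
The contrapositive of premise 7 (O(countersign_receipt → withhold_dataset)) is O(~withhold_dataset → ~countersign_receipt), and O(~withhold_dataset) is already established, so O(~countersign_receipt).
So O(~countersign_receipt) holds, i.e. countersign_receipt is forbidden. None of the other listed options is forbidden under the premises.

countersign_receipt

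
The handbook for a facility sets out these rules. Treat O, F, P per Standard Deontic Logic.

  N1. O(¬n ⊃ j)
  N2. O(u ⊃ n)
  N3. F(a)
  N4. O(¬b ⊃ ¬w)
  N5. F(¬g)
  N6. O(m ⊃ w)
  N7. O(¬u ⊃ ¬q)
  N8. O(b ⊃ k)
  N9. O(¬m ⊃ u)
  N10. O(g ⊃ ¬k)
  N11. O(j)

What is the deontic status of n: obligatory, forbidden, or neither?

Premise 5 is F(¬g), i.e. O(g).
With premise 10, O(g ⊃ ¬k), the K-axiom yields O(¬k).
Premise 8, O(b ⊃ k), contraposes to O(¬k ⊃ ¬b); with O(¬k) we get O(¬b).
Premise 4 is O(¬b ⊃ ¬w); since O(¬b), deontic closure gives O(¬w).
Premise 6 is O(m ⊃ w); contrapositively O(¬w ⊃ ¬m). Since O(¬w) holds, K gives O(¬m).
From O(¬m) and premise 9, O(¬m ⊃ u), we obtain O(u).
Applying K to premise 2 (O(u ⊃ n)) and O(u) yields O(n).
Premises 1, 3, 7, 11 do not contribute to this derivation.
Hence n is obligatory.

Obligatory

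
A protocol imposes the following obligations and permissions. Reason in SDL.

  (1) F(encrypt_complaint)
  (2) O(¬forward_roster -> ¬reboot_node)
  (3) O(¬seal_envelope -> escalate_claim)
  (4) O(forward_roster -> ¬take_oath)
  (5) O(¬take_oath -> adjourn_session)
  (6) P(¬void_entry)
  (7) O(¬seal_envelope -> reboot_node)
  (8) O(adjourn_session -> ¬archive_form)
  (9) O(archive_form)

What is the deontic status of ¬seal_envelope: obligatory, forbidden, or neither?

Premise 9 states O(archive_form) outright.
Premise 8, O(adjourn_session -> ¬archive_form), contraposes to O(archive_form -> ¬adjourn_session); with O(archive_form) we get O(¬adjourn_session).
Premise 5 is O(¬take_oath -> adjourn_session); contrapositively O(¬adjourn_session -> take_oath). Since O(¬adjourn_session) holds, K gives O(take_oath).
Premise 4 is O(forward_roster -> ¬take_oath); contrapositively O(take_oath -> ¬forward_roster). Since O(take_oath) holds, K gives O(¬forward_roster).
Premise 2 is O(¬forward_roster -> ¬reboot_node); since O(¬forward_roster), deontic closure gives O(¬reboot_node).
Premise 7, O(¬seal_envelope -> reboot_node), contraposes to O(¬reboot_node -> seal_envelope); with O(¬reboot_node) we get O(seal_envelope).
Premises 1, 3, 6 do not contribute to this derivation.
Thus O(seal_envelope), which is F(¬seal_envelope): ¬seal_envelope is forbidden.

Forbidden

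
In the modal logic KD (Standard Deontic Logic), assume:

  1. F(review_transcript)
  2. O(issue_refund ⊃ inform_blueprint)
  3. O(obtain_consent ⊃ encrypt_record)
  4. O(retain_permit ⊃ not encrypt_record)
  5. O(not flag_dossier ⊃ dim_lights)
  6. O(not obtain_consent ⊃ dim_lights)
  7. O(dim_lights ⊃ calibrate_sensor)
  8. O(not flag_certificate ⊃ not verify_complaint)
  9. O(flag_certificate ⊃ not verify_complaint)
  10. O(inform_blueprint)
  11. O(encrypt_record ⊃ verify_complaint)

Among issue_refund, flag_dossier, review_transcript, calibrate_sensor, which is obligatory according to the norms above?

Premises 9 and 8 are O(flag_certificate ⊃ not verify_complaint) and O(not flag_certificate ⊃ not verify_complaint); every ideal world satisfies flag_certificate or not flag_certificate, so in either case not verify_complaint holds — hence O(not verify_complaint).
Premise 11, O(encrypt_record ⊃ verify_complaint), contraposes to O(not verify_complaint ⊃ not encrypt_record); with O(not verify_complaint) we get O(not encrypt_record).
The contrapositive of premise 3 (O(obtain_consent ⊃ encrypt_record)) is O(not encrypt_record ⊃ not obtain_consent), and O(not encrypt_record) is already established, so O(not obtain_consent).
Premise 6 is O(not obtain_consent ⊃ dim_lights); since O(not obtain_consent), deontic closure gives O(dim_lights).
With premise 7, O(dim_lights ⊃ calibrate_sensor), the K-axiom yields O(calibrate_sensor).
So O(calibrate_sensor) holds — calibrate_sensor is obligatory. None of the other listed options is made obligatory by any chain of premises.

calibrate_sensor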